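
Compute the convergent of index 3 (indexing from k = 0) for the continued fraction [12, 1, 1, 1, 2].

38/3

Using pₖ = aₖpₖ₋₁ + pₖ₋₂, qₖ = aₖqₖ₋₁ + qₖ₋₂ (with p₋₁=1, p₋₂=0, q₋₁=0, q₋₂=1):
  k=0: a=12, p=12, q=1
  k=1: a=1, p=13, q=1
  k=2: a=1, p=25, q=2
  k=3: a=1, p=38, q=3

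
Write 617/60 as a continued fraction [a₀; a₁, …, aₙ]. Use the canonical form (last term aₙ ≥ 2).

[10; 3, 1, 1, 8]

617 = 10*60 + 17
60 = 3*17 + 9
17 = 1*9 + 8
9 = 1*8 + 1
8 = 8*1 + 0  (stop)
So 617/60 = [10; 3, 1, 1, 8].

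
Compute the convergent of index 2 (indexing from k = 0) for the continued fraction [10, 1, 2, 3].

32/3

Using pₖ = aₖpₖ₋₁ + pₖ₋₂, qₖ = aₖqₖ₋₁ + qₖ₋₂ (with p₋₁=1, p₋₂=0, q₋₁=0, q₋₂=1):
  k=0: a=10, p=10, q=1
  k=1: a=1, p=11, q=1
  k=2: a=2, p=32, q=3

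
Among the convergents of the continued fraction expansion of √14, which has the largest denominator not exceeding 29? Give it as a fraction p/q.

√14 = [3; 1, 2, 1, 6, …] (period length 4).
Convergents:
  p_0/q_0 = 3/1
  p_1/q_1 = 4/1
  p_2/q_2 = 11/3
  p_3/q_3 = 15/4
  p_4/q_4 = 101/27
  p_5/q_5 = 116/31
q_4 = 27 ≤ 29 < 31 = q_5, so the answer is 101/27.

101/27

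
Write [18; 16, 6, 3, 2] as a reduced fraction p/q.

Fold from the inside: start with 2/1.
  3 + 1/2 = 7/2
  6 + 2/7 = 44/7
  16 + 7/44 = 711/44
  18 + 44/711 = 12842/711

12842/711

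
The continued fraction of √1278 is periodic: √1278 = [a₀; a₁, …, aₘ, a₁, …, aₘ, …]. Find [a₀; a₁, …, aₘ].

[35; 1, 2, 1, 70]

a₀ = ⌊√1278⌋ = 35.
With m₀=0, d₀=1 and mₖ₊₁ = dₖaₖ − mₖ, dₖ₊₁ = (n − mₖ₊₁²)/dₖ, aₖ₊₁ = ⌊(a₀+mₖ₊₁)/dₖ₊₁⌋:
  k=1: m=35, d=53, a=1
  k=2: m=18, d=18, a=2
  k=3: m=18, d=53, a=1
  k=4: m=35, d=1, a=70
d=1 and a=2a₀=70 at k=4, so the next step gives (m, d) = (35, 53) again — its k=1 value — and the period has length 4.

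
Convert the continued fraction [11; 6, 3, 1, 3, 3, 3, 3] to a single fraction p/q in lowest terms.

Fold from the inside: start with 3/1.
  3 + 1/3 = 10/3
  3 + 3/10 = 33/10
  3 + 10/33 = 109/33
  1 + 33/109 = 142/109
  3 + 109/142 = 535/142
  6 + 142/535 = 3352/535
  11 + 535/3352 = 37407/3352

37407/3352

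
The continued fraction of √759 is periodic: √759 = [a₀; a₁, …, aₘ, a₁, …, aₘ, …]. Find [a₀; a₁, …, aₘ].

[27; 1, 1, 4, 1, 1, 54]

a₀ = ⌊√759⌋ = 27.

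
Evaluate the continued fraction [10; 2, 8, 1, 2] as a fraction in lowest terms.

Using pₖ = aₖpₖ₋₁ + pₖ₋₂ and qₖ = aₖqₖ₋₁ + qₖ₋₂:
  k=0: a=10, p=10, q=1
  k=1: a=2, p=21, q=2
  k=2: a=8, p=178, q=17
  k=3: a=1, p=199, q=19
  k=4: a=2, p=576, q=55

576/55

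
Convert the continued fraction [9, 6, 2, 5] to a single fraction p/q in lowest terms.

650/71

Fold from the inside: start with 5/1.
  2 + 1/5 = 11/5
  6 + 5/11 = 71/11
  9 + 11/71 = 650/71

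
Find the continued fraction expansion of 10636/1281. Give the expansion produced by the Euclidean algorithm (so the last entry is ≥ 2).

10636 = 8·1281 + 388
1281 = 3·388 + 117
388 = 3·117 + 37
117 = 3·37 + 6
37 = 6·6 + 1
6 = 6·1 + 0  (stop)
So 10636/1281 = [8; 3, 3, 3, 6, 6].

[8; 3, 3, 3, 6, 6]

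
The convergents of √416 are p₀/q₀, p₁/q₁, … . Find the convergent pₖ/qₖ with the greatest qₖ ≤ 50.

979/48

√416 = [20; 2, 1, 1, 9, 1, 1, 2, 40, …] (period length 8).
Convergents:
  p_0/q_0 = 20/1
  p_1/q_1 = 41/2
  p_2/q_2 = 61/3
  p_3/q_3 = 102/5
  p_4/q_4 = 979/48
  p_5/q_5 = 1081/53
q_4 = 48 ≤ 50 < 53 = q_5, so the answer is 979/48.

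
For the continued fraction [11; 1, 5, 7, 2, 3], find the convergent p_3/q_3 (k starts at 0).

509/43

Using pₖ = aₖpₖ₋₁ + pₖ₋₂, qₖ = aₖqₖ₋₁ + qₖ₋₂ (with p₋₁=1, p₋₂=0, q₋₁=0, q₋₂=1):
  k=0: a=11, p=11, q=1
  k=1: a=1, p=12, q=1
  k=2: a=5, p=71, q=6
  k=3: a=7, p=509, q=43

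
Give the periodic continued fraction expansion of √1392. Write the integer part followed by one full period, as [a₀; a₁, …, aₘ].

[37; 3, 4, 3, 74]

a₀ = ⌊√1392⌋ = 37.
With m₀=0, d₀=1 and mₖ₊₁ = dₖaₖ − mₖ, dₖ₊₁ = (n − mₖ₊₁²)/dₖ, aₖ₊₁ = ⌊(a₀+mₖ₊₁)/dₖ₊₁⌋:
  k=1: m=37, d=23, a=3
  k=2: m=32, d=16, a=4
  k=3: m=32, d=23, a=3
  k=4: m=37, d=1, a=74
d=1 and a=2a₀=74 at k=4, so the next step gives (m, d) = (37, 23) again — its k=1 value — and the period has length 4.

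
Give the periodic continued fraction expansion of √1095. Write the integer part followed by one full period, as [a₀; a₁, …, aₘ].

[33; 11, 66]

a₀ = ⌊√1095⌋ = 33.
With m₀=0, d₀=1 and mₖ₊₁ = dₖaₖ − mₖ, dₖ₊₁ = (n − mₖ₊₁²)/dₖ, aₖ₊₁ = ⌊(a₀+mₖ₊₁)/dₖ₊₁⌋:
  k=1: m=33, d=6, a=11
  k=2: m=33, d=1, a=66
d=1 and a=2a₀=66 at k=2, so the next step gives (m, d) = (33, 6) again — its k=1 value — and the period has length 2.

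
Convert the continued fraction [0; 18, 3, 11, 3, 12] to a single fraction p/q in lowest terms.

1294/23711

Using pₖ = aₖpₖ₋₁ + pₖ₋₂ and qₖ = aₖqₖ₋₁ + qₖ₋₂:
  k=0: a=0, p=0, q=1
  k=1: a=18, p=1, q=18
  k=2: a=3, p=3, q=55
  k=3: a=11, p=34, q=623
  k=4: a=3, p=105, q=1924
  k=5: a=12, p=1294, q=23711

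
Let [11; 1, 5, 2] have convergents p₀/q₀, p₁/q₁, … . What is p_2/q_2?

Using pₖ = aₖpₖ₋₁ + pₖ₋₂, qₖ = aₖqₖ₋₁ + qₖ₋₂ (with p₋₁=1, p₋₂=0, q₋₁=0, q₋₂=1):
  k=0: a=11, p=11, q=1
  k=1: a=1, p=12, q=1
  k=2: a=5, p=71, q=6

71/6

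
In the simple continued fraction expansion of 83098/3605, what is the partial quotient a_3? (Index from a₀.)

83098 = 23·3605 + 183   →  a_0 = 23
3605 = 19·183 + 128   →  a_1 = 19
183 = 1·128 + 55   →  a_2 = 1
128 = 2·55 + 18   →  a_3 = 2

2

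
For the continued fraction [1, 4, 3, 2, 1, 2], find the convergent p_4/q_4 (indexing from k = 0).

Using pₖ = aₖpₖ₋₁ + pₖ₋₂, qₖ = aₖqₖ₋₁ + qₖ₋₂ (with p₋₁=1, p₋₂=0, q₋₁=0, q₋₂=1):
  k=0: a=1, p=1, q=1
  k=1: a=4, p=5, q=4
  k=2: a=3, p=16, q=13
  k=3: a=2, p=37, q=30
  k=4: a=1, p=53, q=43

53/43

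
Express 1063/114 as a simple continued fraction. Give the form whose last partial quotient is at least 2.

[9; 3, 12, 3]

1063 = 9×114 + 37
114 = 3×37 + 3
37 = 12×3 + 1
3 = 3×1 + 0  (stop)
So 1063/114 = [9; 3, 12, 3].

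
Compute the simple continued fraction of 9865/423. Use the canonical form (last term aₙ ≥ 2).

[23; 3, 9, 15]

9865 = 23·423 + 136
423 = 3·136 + 15
136 = 9·15 + 1
15 = 15·1 + 0  (stop)
So 9865/423 = [23; 3, 9, 15].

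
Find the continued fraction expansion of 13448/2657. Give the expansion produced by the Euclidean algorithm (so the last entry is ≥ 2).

13448 = 5×2657 + 163
2657 = 16×163 + 49
163 = 3×49 + 16
49 = 3×16 + 1
16 = 16×1 + 0  (stop)
So 13448/2657 = [5; 16, 3, 3, 16].

[5; 16, 3, 3, 16]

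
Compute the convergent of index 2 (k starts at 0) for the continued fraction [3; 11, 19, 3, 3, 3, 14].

649/210

Using pₖ = aₖpₖ₋₁ + pₖ₋₂, qₖ = aₖqₖ₋₁ + qₖ₋₂ (with p₋₁=1, p₋₂=0, q₋₁=0, q₋₂=1):
  k=0: a=3, p=3, q=1
  k=1: a=11, p=34, q=11
  k=2: a=19, p=649, q=210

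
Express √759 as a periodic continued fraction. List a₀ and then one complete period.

a₀ = ⌊√759⌋ = 27.
With m₀=0, d₀=1 and mₖ₊₁ = dₖaₖ − mₖ, dₖ₊₁ = (n − mₖ₊₁²)/dₖ, aₖ₊₁ = ⌊(a₀+mₖ₊₁)/dₖ₊₁⌋:
  k=1: m=27, d=30, a=1
  k=2: m=3, d=25, a=1
  k=3: m=22, d=11, a=4
  k=4: m=22, d=25, a=1
  k=5: m=3, d=30, a=1
  k=6: m=27, d=1, a=54
d=1 and a=2a₀=54 at k=6, so the next step gives (m, d) = (27, 30) again — its k=1 value — and the period has length 6.

[27; 1, 1, 4, 1, 1, 54]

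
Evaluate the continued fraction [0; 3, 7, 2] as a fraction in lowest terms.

15/47

Fold from the inside: start with 2/1.
  7 + 1/2 = 15/2
  3 + 2/15 = 47/15
  0 + 15/47 = 15/47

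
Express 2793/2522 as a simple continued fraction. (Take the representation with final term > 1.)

[1; 9, 3, 3, 1, 3, 2, 2]

2793 = 1*2522 + 271
2522 = 9*271 + 83
271 = 3*83 + 22
83 = 3*22 + 17
22 = 1*17 + 5
17 = 3*5 + 2
5 = 2*2 + 1
2 = 2*1 + 0  (stop)
So 2793/2522 = [1; 9, 3, 3, 1, 3, 2, 2].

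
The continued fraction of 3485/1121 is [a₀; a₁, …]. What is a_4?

3485 = 3·1121 + 122   →  a_0 = 3
1121 = 9·122 + 23   →  a_1 = 9
122 = 5·23 + 7   →  a_2 = 5
23 = 3·7 + 2   →  a_3 = 3
7 = 3·2 + 1   →  a_4 = 3

3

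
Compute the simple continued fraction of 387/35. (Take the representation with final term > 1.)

387 = 11*35 + 2
35 = 17*2 + 1
2 = 2*1 + 0  (stop)
So 387/35 = [11; 17, 2].

[11; 17, 2]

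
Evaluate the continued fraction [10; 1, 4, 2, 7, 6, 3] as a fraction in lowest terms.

17210/1591

Fold from the inside: start with 3/1.
  6 + 1/3 = 19/3
  7 + 3/19 = 136/19
  2 + 19/136 = 291/136
  4 + 136/291 = 1300/291
  1 + 291/1300 = 1591/1300
  10 + 1300/1591 = 17210/1591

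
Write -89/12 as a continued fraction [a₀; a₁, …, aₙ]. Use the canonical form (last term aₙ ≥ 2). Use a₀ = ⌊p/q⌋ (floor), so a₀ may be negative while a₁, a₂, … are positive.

[-8; 1, 1, 2, 2]

-89 = -8·12 + 7
12 = 1·7 + 5
7 = 1·5 + 2
5 = 2·2 + 1
2 = 2·1 + 0  (stop)
So -89/12 = [-8; 1, 1, 2, 2].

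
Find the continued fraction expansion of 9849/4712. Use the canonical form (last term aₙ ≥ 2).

[2; 11, 11, 2, 18]

9849 = 2*4712 + 425
4712 = 11*425 + 37
425 = 11*37 + 18
37 = 2*18 + 1
18 = 18*1 + 0  (stop)
So 9849/4712 = [2; 11, 11, 2, 18].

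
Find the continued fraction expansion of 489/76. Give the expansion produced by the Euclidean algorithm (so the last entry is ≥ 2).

489 = 6×76 + 33
76 = 2×33 + 10
33 = 3×10 + 3
10 = 3×3 + 1
3 = 3×1 + 0  (stop)
So 489/76 = [6; 2, 3, 3, 3].

[6; 2, 3, 3, 3]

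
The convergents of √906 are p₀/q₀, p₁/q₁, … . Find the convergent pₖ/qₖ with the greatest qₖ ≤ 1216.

√906 = [30; 10, 60, …] (period length 2).
Convergents:
  p_0/q_0 = 30/1
  p_1/q_1 = 301/10
  p_2/q_2 = 18090/601
  p_3/q_3 = 181201/6020
q_2 = 601 ≤ 1216 < 6020 = q_3, so the answer is 18090/601.

18090/601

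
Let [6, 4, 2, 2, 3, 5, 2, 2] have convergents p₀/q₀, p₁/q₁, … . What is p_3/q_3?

Using pₖ = aₖpₖ₋₁ + pₖ₋₂, qₖ = aₖqₖ₋₁ + qₖ₋₂ (with p₋₁=1, p₋₂=0, q₋₁=0, q₋₂=1):
  k=0: a=6, p=6, q=1
  k=1: a=4, p=25, q=4
  k=2: a=2, p=56, q=9
  k=3: a=2, p=137, q=22

137/22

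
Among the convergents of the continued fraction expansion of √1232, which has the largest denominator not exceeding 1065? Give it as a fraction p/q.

24605/701

√1232 = [35; 10, 70, …] (period length 2).
Convergents:
  p_0/q_0 = 35/1
  p_1/q_1 = 351/10
  p_2/q_2 = 24605/701
  p_3/q_3 = 246401/7020
q_2 = 701 ≤ 1065 < 7020 = q_3, so the answer is 24605/701.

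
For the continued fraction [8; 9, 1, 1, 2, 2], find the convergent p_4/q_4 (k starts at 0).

389/48

Using pₖ = aₖpₖ₋₁ + pₖ₋₂, qₖ = aₖqₖ₋₁ + qₖ₋₂ (with p₋₁=1, p₋₂=0, q₋₁=0, q₋₂=1):
  k=0: a=8, p=8, q=1
  k=1: a=9, p=73, q=9
  k=2: a=1, p=81, q=10
  k=3: a=1, p=154, q=19
  k=4: a=2, p=389, q=48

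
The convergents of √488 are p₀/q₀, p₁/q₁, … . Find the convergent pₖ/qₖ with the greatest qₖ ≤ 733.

√488 = [22; 11, 44, …] (period length 2).
Convergents:
  p_0/q_0 = 22/1
  p_1/q_1 = 243/11
  p_2/q_2 = 10714/485
  p_3/q_3 = 118097/5346
q_2 = 485 ≤ 733 < 5346 = q_3, so the answer is 10714/485.

10714/485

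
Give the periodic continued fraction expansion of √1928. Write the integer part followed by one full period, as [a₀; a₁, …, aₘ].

[43; 1, 9, 1, 86]

a₀ = ⌊√1928⌋ = 43.
With m₀=0, d₀=1 and mₖ₊₁ = dₖaₖ − mₖ, dₖ₊₁ = (n − mₖ₊₁²)/dₖ, aₖ₊₁ = ⌊(a₀+mₖ₊₁)/dₖ₊₁⌋:
  k=1: m=43, d=79, a=1
  k=2: m=36, d=8, a=9
  k=3: m=36, d=79, a=1
  k=4: m=43, d=1, a=86
d=1 and a=2a₀=86 at k=4, so the next step gives (m, d) = (43, 79) again — its k=1 value — and the period has length 4.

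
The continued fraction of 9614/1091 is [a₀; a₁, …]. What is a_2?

9614 = 8·1091 + 886   →  a_0 = 8
1091 = 1·886 + 205   →  a_1 = 1
886 = 4·205 + 66   →  a_2 = 4

4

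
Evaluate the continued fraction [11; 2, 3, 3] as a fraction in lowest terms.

Fold from the inside: start with 3/1.
  3 + 1/3 = 10/3
  2 + 3/10 = 23/10
  11 + 10/23 = 263/23

263/23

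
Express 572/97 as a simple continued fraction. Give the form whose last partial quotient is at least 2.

[5; 1, 8, 1, 2, 3]

572 = 5·97 + 87
97 = 1·87 + 10
87 = 8·10 + 7
10 = 1·7 + 3
7 = 2·3 + 1
3 = 3·1 + 0  (stop)
So 572/97 = [5; 1, 8, 1, 2, 3].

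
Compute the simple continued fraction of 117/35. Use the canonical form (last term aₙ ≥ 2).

[3; 2, 1, 11]

117 = 3*35 + 12
35 = 2*12 + 11
12 = 1*11 + 1
11 = 11*1 + 0  (stop)
So 117/35 = [3; 2, 1, 11].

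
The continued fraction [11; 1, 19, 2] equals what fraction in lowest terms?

490/41

Fold from the inside: start with 2/1.
  19 + 1/2 = 39/2
  1 + 2/39 = 41/39
  11 + 39/41 = 490/41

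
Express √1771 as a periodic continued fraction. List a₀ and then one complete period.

a₀ = ⌊√1771⌋ = 42.
With m₀=0, d₀=1 and mₖ₊₁ = dₖaₖ − mₖ, dₖ₊₁ = (n − mₖ₊₁²)/dₖ, aₖ₊₁ = ⌊(a₀+mₖ₊₁)/dₖ₊₁⌋:
  k=1: m=42, d=7, a=12
  k=2: m=42, d=1, a=84
d=1 and a=2a₀=84 at k=2, so the next step gives (m, d) = (42, 7) again — its k=1 value — and the period has length 2.

[42; 12, 84]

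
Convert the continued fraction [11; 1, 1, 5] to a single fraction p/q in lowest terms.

127/11

Fold from the inside: start with 5/1.
  1 + 1/5 = 6/5
  1 + 5/6 = 11/6
  11 + 6/11 = 127/11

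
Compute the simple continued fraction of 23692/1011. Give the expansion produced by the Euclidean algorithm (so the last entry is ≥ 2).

23692 = 23*1011 + 439
1011 = 2*439 + 133
439 = 3*133 + 40
133 = 3*40 + 13
40 = 3*13 + 1
13 = 13*1 + 0  (stop)
So 23692/1011 = [23; 2, 3, 3, 3, 13].

[23; 2, 3, 3, 3, 13]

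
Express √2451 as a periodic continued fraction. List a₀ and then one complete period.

a₀ = ⌊√2451⌋ = 49.

[49; 1, 1, 32, 1, 1, 98]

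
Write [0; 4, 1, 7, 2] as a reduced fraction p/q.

17/83

Using pₖ = aₖpₖ₋₁ + pₖ₋₂ and qₖ = aₖqₖ₋₁ + qₖ₋₂:
  k=0: a=0, p=0, q=1
  k=1: a=4, p=1, q=4
  k=2: a=1, p=1, q=5
  k=3: a=7, p=8, q=39
  k=4: a=2, p=17, q=83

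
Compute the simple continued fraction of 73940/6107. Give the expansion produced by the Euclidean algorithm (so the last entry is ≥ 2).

73940 = 12·6107 + 656
6107 = 9·656 + 203
656 = 3·203 + 47
203 = 4·47 + 15
47 = 3·15 + 2
15 = 7·2 + 1
2 = 2·1 + 0  (stop)
So 73940/6107 = [12; 9, 3, 4, 3, 7, 2].

[12; 9, 3, 4, 3, 7, 2]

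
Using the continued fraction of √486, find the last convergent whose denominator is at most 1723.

21362/969

√486 = [22; 22, 44, …] (period length 2).
Convergents:
  p_0/q_0 = 22/1
  p_1/q_1 = 485/22
  p_2/q_2 = 21362/969
  p_3/q_3 = 470449/21340
q_2 = 969 ≤ 1723 < 21340 = q_3, so the answer is 21362/969.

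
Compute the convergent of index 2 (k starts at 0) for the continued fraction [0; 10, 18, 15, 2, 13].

18/181

Using pₖ = aₖpₖ₋₁ + pₖ₋₂, qₖ = aₖqₖ₋₁ + qₖ₋₂ (with p₋₁=1, p₋₂=0, q₋₁=0, q₋₂=1):
  k=0: a=0, p=0, q=1
  k=1: a=10, p=1, q=10
  k=2: a=18, p=18, q=181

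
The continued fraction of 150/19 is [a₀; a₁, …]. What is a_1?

150 = 7·19 + 17   →  a_0 = 7
19 = 1·17 + 2   →  a_1 = 1

1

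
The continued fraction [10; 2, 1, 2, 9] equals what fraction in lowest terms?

778/75

Using pₖ = aₖpₖ₋₁ + pₖ₋₂ and qₖ = aₖqₖ₋₁ + qₖ₋₂:
  k=0: a=10, p=10, q=1
  k=1: a=2, p=21, q=2
  k=2: a=1, p=31, q=3
  k=3: a=2, p=83, q=8
  k=4: a=9, p=778, q=75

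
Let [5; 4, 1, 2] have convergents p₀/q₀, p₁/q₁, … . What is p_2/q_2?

Using pₖ = aₖpₖ₋₁ + pₖ₋₂, qₖ = aₖqₖ₋₁ + qₖ₋₂ (with p₋₁=1, p₋₂=0, q₋₁=0, q₋₂=1):
  k=0: a=5, p=5, q=1
  k=1: a=4, p=21, q=4
  k=2: a=1, p=26, q=5

26/5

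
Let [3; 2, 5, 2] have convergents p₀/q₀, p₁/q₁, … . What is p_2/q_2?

Using pₖ = aₖpₖ₋₁ + pₖ₋₂, qₖ = aₖqₖ₋₁ + qₖ₋₂ (with p₋₁=1, p₋₂=0, q₋₁=0, q₋₂=1):
  k=0: a=3, p=3, q=1
  k=1: a=2, p=7, q=2
  k=2: a=5, p=38, q=11

38/11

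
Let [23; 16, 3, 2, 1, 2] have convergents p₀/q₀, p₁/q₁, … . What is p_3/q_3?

Using pₖ = aₖpₖ₋₁ + pₖ₋₂, qₖ = aₖqₖ₋₁ + qₖ₋₂ (with p₋₁=1, p₋₂=0, q₋₁=0, q₋₂=1):
  k=0: a=23, p=23, q=1
  k=1: a=16, p=369, q=16
  k=2: a=3, p=1130, q=49
  k=3: a=2, p=2629, q=114

2629/114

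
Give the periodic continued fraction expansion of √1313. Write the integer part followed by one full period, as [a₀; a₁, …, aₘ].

a₀ = ⌊√1313⌋ = 36.
With m₀=0, d₀=1 and mₖ₊₁ = dₖaₖ − mₖ, dₖ₊₁ = (n − mₖ₊₁²)/dₖ, aₖ₊₁ = ⌊(a₀+mₖ₊₁)/dₖ₊₁⌋:
  k=1: m=36, d=17, a=4
  k=2: m=32, d=17, a=4
  k=3: m=36, d=1, a=72
d=1 and a=2a₀=72 at k=3, so the next step gives (m, d) = (36, 17) again — its k=1 value — and the period has length 3.

[36; 4, 4, 72]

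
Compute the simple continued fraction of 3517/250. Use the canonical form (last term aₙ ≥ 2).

3517 = 14*250 + 17
250 = 14*17 + 12
17 = 1*12 + 5
12 = 2*5 + 2
5 = 2*2 + 1
2 = 2*1 + 0  (stop)
So 3517/250 = [14; 14, 1, 2, 2, 2].

[14; 14, 1, 2, 2, 2]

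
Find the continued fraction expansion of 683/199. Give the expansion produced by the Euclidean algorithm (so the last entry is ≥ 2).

683 = 3×199 + 86
199 = 2×86 + 27
86 = 3×27 + 5
27 = 5×5 + 2
5 = 2×2 + 1
2 = 2×1 + 0  (stop)
So 683/199 = [3; 2, 3, 5, 2, 2].

[3; 2, 3, 5, 2, 2]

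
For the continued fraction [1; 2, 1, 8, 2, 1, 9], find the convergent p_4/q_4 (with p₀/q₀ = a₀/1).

74/55

Using pₖ = aₖpₖ₋₁ + pₖ₋₂, qₖ = aₖqₖ₋₁ + qₖ₋₂ (with p₋₁=1, p₋₂=0, q₋₁=0, q₋₂=1):
  k=0: a=1, p=1, q=1
  k=1: a=2, p=3, q=2
  k=2: a=1, p=4, q=3
  k=3: a=8, p=35, q=26
  k=4: a=2, p=74, q=55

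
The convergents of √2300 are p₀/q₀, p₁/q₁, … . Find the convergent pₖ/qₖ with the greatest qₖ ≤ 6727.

√2300 = [47; 1, 22, 1, 94, …] (period length 4).
Convergents:
  p_0/q_0 = 47/1
  p_1/q_1 = 48/1
  p_2/q_2 = 1103/23
  p_3/q_3 = 1151/24
  p_4/q_4 = 109297/2279
  p_5/q_5 = 110448/2303
  p_6/q_6 = 2539153/52945
q_5 = 2303 ≤ 6727 < 52945 = q_6, so the answer is 110448/2303.

110448/2303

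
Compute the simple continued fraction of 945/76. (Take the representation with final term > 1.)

[12; 2, 3, 3, 3]

945 = 12*76 + 33
76 = 2*33 + 10
33 = 3*10 + 3
10 = 3*3 + 1
3 = 3*1 + 0  (stop)
So 945/76 = [12; 2, 3, 3, 3].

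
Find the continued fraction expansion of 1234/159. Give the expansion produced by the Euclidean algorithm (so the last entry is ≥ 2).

[7; 1, 3, 5, 2, 3]

1234 = 7*159 + 121
159 = 1*121 + 38
121 = 3*38 + 7
38 = 5*7 + 3
7 = 2*3 + 1
3 = 3*1 + 0  (stop)
So 1234/159 = [7; 1, 3, 5, 2, 3].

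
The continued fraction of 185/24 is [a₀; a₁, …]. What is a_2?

2

185 = 7·24 + 17   →  a_0 = 7
24 = 1·17 + 7   →  a_1 = 1
17 = 2·7 + 3   →  a_2 = 2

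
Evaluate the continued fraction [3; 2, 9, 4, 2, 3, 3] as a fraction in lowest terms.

Fold from the inside: start with 3/1.
  3 + 1/3 = 10/3
  2 + 3/10 = 23/10
  4 + 10/23 = 102/23
  9 + 23/102 = 941/102
  2 + 102/941 = 1984/941
  3 + 941/1984 = 6893/1984

6893/1984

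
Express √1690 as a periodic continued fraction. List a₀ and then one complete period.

a₀ = ⌊√1690⌋ = 41.
With m₀=0, d₀=1 and mₖ₊₁ = dₖaₖ − mₖ, dₖ₊₁ = (n − mₖ₊₁²)/dₖ, aₖ₊₁ = ⌊(a₀+mₖ₊₁)/dₖ₊₁⌋:
  k=1: m=41, d=9, a=9
  k=2: m=40, d=10, a=8
  k=3: m=40, d=9, a=9
  k=4: m=41, d=1, a=82
d=1 and a=2a₀=82 at k=4, so the next step gives (m, d) = (41, 9) again — its k=1 value — and the period has length 4.

[41; 9, 8, 9, 82]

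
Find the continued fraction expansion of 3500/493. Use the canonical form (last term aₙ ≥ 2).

3500 = 7*493 + 49
493 = 10*49 + 3
49 = 16*3 + 1
3 = 3*1 + 0  (stop)
So 3500/493 = [7; 10, 16, 3].

[7; 10, 16, 3]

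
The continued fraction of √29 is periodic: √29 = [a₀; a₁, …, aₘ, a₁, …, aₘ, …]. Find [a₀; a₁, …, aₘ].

a₀ = ⌊√29⌋ = 5.
With m₀=0, d₀=1 and mₖ₊₁ = dₖaₖ − mₖ, dₖ₊₁ = (n − mₖ₊₁²)/dₖ, aₖ₊₁ = ⌊(a₀+mₖ₊₁)/dₖ₊₁⌋:
  k=1: m=5, d=4, a=2
  k=2: m=3, d=5, a=1
  k=3: m=2, d=5, a=1
  k=4: m=3, d=4, a=2
  k=5: m=5, d=1, a=10
d=1 and a=2a₀=10 at k=5, so the next step gives (m, d) = (5, 4) again — its k=1 value — and the period has length 5.

[5; 2, 1, 1, 2, 10]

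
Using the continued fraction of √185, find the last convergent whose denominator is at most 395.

3686/271

√185 = [13; 1, 1, 1, 1, 26, …] (period length 5).
Convergents:
  p_0/q_0 = 13/1
  p_1/q_1 = 14/1
  p_2/q_2 = 27/2
  p_3/q_3 = 41/3
  p_4/q_4 = 68/5
  p_5/q_5 = 1809/133
  p_6/q_6 = 1877/138
  p_7/q_7 = 3686/271
  p_8/q_8 = 5563/409
q_7 = 271 ≤ 395 < 409 = q_8, so the answer is 3686/271.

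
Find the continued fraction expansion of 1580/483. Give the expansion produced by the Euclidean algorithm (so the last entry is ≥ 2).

[3; 3, 1, 2, 5, 8]

1580 = 3×483 + 131
483 = 3×131 + 90
131 = 1×90 + 41
90 = 2×41 + 8
41 = 5×8 + 1
8 = 8×1 + 0  (stop)
So 1580/483 = [3; 3, 1, 2, 5, 8].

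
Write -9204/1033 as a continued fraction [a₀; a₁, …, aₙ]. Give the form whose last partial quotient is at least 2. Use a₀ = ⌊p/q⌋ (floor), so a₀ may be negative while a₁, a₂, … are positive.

-9204 = -9·1033 + 93
1033 = 11·93 + 10
93 = 9·10 + 3
10 = 3·3 + 1
3 = 3·1 + 0  (stop)
So -9204/1033 = [-9; 11, 9, 3, 3].

[-9; 11, 9, 3, 3]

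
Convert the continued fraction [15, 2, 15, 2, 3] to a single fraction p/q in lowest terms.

Fold from the inside: start with 3/1.
  2 + 1/3 = 7/3
  15 + 3/7 = 108/7
  2 + 7/108 = 223/108
  15 + 108/223 = 3453/223

3453/223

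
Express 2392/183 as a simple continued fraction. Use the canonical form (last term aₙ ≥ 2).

[13; 14, 13]

2392 = 13*183 + 13
183 = 14*13 + 1
13 = 13*1 + 0  (stop)
So 2392/183 = [13; 14, 13].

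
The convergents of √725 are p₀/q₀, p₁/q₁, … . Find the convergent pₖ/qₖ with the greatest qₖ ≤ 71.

√725 = [26; 1, 12, 2, 12, 1, 52, …] (period length 6).
Convergents:
  p_0/q_0 = 26/1
  p_1/q_1 = 27/1
  p_2/q_2 = 350/13
  p_3/q_3 = 727/27
  p_4/q_4 = 9074/337
q_3 = 27 ≤ 71 < 337 = q_4, so the answer is 727/27.

727/27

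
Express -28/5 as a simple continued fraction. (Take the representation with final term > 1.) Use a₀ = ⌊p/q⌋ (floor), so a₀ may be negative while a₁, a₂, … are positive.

[-6; 2, 2]

-28 = -6·5 + 2
5 = 2·2 + 1
2 = 2·1 + 0  (stop)
So -28/5 = [-6; 2, 2].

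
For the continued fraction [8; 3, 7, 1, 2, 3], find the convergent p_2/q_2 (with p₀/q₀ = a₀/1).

183/22

Using pₖ = aₖpₖ₋₁ + pₖ₋₂, qₖ = aₖqₖ₋₁ + qₖ₋₂ (with p₋₁=1, p₋₂=0, q₋₁=0, q₋₂=1):
  k=0: a=8, p=8, q=1
  k=1: a=3, p=25, q=3
  k=2: a=7, p=183, q=22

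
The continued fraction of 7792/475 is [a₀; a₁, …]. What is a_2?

7792 = 16·475 + 192   →  a_0 = 16
475 = 2·192 + 91   →  a_1 = 2
192 = 2·91 + 10   →  a_2 = 2

2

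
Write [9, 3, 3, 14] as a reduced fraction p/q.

1330/143

Using pₖ = aₖpₖ₋₁ + pₖ₋₂ and qₖ = aₖqₖ₋₁ + qₖ₋₂:
  k=0: a=9, p=9, q=1
  k=1: a=3, p=28, q=3
  k=2: a=3, p=93, q=10
  k=3: a=14, p=1330, q=143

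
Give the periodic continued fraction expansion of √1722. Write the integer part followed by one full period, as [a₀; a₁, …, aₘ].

a₀ = ⌊√1722⌋ = 41.
With m₀=0, d₀=1 and mₖ₊₁ = dₖaₖ − mₖ, dₖ₊₁ = (n − mₖ₊₁²)/dₖ, aₖ₊₁ = ⌊(a₀+mₖ₊₁)/dₖ₊₁⌋:
  k=1: m=41, d=41, a=2
  k=2: m=41, d=1, a=82
d=1 and a=2a₀=82 at k=2, so the next step gives (m, d) = (41, 41) again — its k=1 value — and the period has length 2.

[41; 2, 82]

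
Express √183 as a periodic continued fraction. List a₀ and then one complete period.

[13; 1, 1, 8, 1, 1, 26]

a₀ = ⌊√183⌋ = 13.
With m₀=0, d₀=1 and mₖ₊₁ = dₖaₖ − mₖ, dₖ₊₁ = (n − mₖ₊₁²)/dₖ, aₖ₊₁ = ⌊(a₀+mₖ₊₁)/dₖ₊₁⌋:
  k=1: m=13, d=14, a=1
  k=2: m=1, d=13, a=1
  k=3: m=12, d=3, a=8
  k=4: m=12, d=13, a=1
  k=5: m=1, d=14, a=1
  k=6: m=13, d=1, a=26
d=1 and a=2a₀=26 at k=6, so the next step gives (m, d) = (13, 14) again — its k=1 value — and the period has length 6.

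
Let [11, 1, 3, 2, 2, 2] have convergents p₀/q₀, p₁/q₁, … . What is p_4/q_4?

Using pₖ = aₖpₖ₋₁ + pₖ₋₂, qₖ = aₖqₖ₋₁ + qₖ₋₂ (with p₋₁=1, p₋₂=0, q₋₁=0, q₋₂=1):
  k=0: a=11, p=11, q=1
  k=1: a=1, p=12, q=1
  k=2: a=3, p=47, q=4
  k=3: a=2, p=106, q=9
  k=4: a=2, p=259, q=22

259/22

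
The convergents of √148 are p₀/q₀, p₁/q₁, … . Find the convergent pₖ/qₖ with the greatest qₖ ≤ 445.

1764/145

√148 = [12; 6, 24, …] (period length 2).
Convergents:
  p_0/q_0 = 12/1
  p_1/q_1 = 73/6
  p_2/q_2 = 1764/145
  p_3/q_3 = 10657/876
q_2 = 145 ≤ 445 < 876 = q_3, so the answer is 1764/145.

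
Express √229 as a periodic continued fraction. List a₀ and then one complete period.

a₀ = ⌊√229⌋ = 15.

[15; 7, 1, 1, 7, 30]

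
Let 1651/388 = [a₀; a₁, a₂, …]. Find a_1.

3

1651 = 4·388 + 99   →  a_0 = 4
388 = 3·99 + 91   →  a_1 = 3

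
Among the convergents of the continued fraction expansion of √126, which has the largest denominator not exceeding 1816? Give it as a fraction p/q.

√126 = [11; 4, 2, 4, 22, …] (period length 4).
Convergents:
  p_0/q_0 = 11/1
  p_1/q_1 = 45/4
  p_2/q_2 = 101/9
  p_3/q_3 = 449/40
  p_4/q_4 = 9979/889
  p_5/q_5 = 40365/3596
q_4 = 889 ≤ 1816 < 3596 = q_5, so the answer is 9979/889.

9979/889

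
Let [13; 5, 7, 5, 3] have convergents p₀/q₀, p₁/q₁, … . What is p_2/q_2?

Using pₖ = aₖpₖ₋₁ + pₖ₋₂, qₖ = aₖqₖ₋₁ + qₖ₋₂ (with p₋₁=1, p₋₂=0, q₋₁=0, q₋₂=1):
  k=0: a=13, p=13, q=1
  k=1: a=5, p=66, q=5
  k=2: a=7, p=475, q=36

475/36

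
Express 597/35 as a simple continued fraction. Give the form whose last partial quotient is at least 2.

[17; 17, 2]

597 = 17·35 + 2
35 = 17·2 + 1
2 = 2·1 + 0  (stop)
So 597/35 = [17; 17, 2].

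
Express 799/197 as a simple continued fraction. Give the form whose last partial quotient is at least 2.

799 = 4×197 + 11
197 = 17×11 + 10
11 = 1×10 + 1
10 = 10×1 + 0  (stop)
So 799/197 = [4; 17, 1, 10].

[4; 17, 1, 10]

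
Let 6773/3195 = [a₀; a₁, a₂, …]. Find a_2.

6773 = 2·3195 + 383   →  a_0 = 2
3195 = 8·383 + 131   →  a_1 = 8
383 = 2·131 + 121   →  a_2 = 2

2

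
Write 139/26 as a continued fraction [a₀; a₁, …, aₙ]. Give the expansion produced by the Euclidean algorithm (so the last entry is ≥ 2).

[5; 2, 1, 8]

139 = 5·26 + 9
26 = 2·9 + 8
9 = 1·8 + 1
8 = 8·1 + 0  (stop)
So 139/26 = [5; 2, 1, 8].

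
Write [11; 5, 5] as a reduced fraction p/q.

291/26

Fold from the inside: start with 5/1.
  5 + 1/5 = 26/5
  11 + 5/26 = 291/26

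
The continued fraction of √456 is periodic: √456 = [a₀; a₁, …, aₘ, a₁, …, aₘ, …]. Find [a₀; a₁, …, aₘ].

a₀ = ⌊√456⌋ = 21.
With m₀=0, d₀=1 and mₖ₊₁ = dₖaₖ − mₖ, dₖ₊₁ = (n − mₖ₊₁²)/dₖ, aₖ₊₁ = ⌊(a₀+mₖ₊₁)/dₖ₊₁⌋:
  k=1: m=21, d=15, a=2
  k=2: m=9, d=25, a=1
  k=3: m=16, d=8, a=4
  k=4: m=16, d=25, a=1
  k=5: m=9, d=15, a=2
  k=6: m=21, d=1, a=42
d=1 and a=2a₀=42 at k=6, so the next step gives (m, d) = (21, 15) again — its k=1 value — and the period has length 6.

[21; 2, 1, 4, 1, 2, 42]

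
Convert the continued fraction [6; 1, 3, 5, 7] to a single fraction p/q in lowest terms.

1021/151

Using pₖ = aₖpₖ₋₁ + pₖ₋₂ and qₖ = aₖqₖ₋₁ + qₖ₋₂:
  k=0: a=6, p=6, q=1
  k=1: a=1, p=7, q=1
  k=2: a=3, p=27, q=4
  k=3: a=5, p=142, q=21
  k=4: a=7, p=1021, q=151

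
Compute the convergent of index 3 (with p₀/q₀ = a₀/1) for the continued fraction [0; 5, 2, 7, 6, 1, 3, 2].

15/82

Using pₖ = aₖpₖ₋₁ + pₖ₋₂, qₖ = aₖqₖ₋₁ + qₖ₋₂ (with p₋₁=1, p₋₂=0, q₋₁=0, q₋₂=1):
  k=0: a=0, p=0, q=1
  k=1: a=5, p=1, q=5
  k=2: a=2, p=2, q=11
  k=3: a=7, p=15, q=82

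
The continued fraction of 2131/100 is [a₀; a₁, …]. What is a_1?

2131 = 21·100 + 31   →  a_0 = 21
100 = 3·31 + 7   →  a_1 = 3

3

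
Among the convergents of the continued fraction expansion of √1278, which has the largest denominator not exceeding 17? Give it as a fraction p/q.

143/4

√1278 = [35; 1, 2, 1, 70, …] (period length 4).
Convergents:
  p_0/q_0 = 35/1
  p_1/q_1 = 36/1
  p_2/q_2 = 107/3
  p_3/q_3 = 143/4
  p_4/q_4 = 10117/283
q_3 = 4 ≤ 17 < 283 = q_4, so the answer is 143/4.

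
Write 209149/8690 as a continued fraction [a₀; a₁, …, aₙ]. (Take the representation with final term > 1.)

209149 = 24×8690 + 589
8690 = 14×589 + 444
589 = 1×444 + 145
444 = 3×145 + 9
145 = 16×9 + 1
9 = 9×1 + 0  (stop)
So 209149/8690 = [24; 14, 1, 3, 16, 9].

[24; 14, 1, 3, 16, 9]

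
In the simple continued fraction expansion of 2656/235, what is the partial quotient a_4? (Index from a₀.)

2656 = 11·235 + 71   →  a_0 = 11
235 = 3·71 + 22   →  a_1 = 3
71 = 3·22 + 5   →  a_2 = 3
22 = 4·5 + 2   →  a_3 = 4
5 = 2·2 + 1   →  a_4 = 2

2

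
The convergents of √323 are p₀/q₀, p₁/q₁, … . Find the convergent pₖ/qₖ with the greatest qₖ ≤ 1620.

23274/1295

√323 = [17; 1, 34, …] (period length 2).
Convergents:
  p_0/q_0 = 17/1
  p_1/q_1 = 18/1
  p_2/q_2 = 629/35
  p_3/q_3 = 647/36
  p_4/q_4 = 22627/1259
  p_5/q_5 = 23274/1295
  p_6/q_6 = 813943/45289
q_5 = 1295 ≤ 1620 < 45289 = q_6, so the answer is 23274/1295.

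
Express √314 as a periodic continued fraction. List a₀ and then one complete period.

[17; 1, 2, 1, 1, 2, 1, 34]

a₀ = ⌊√314⌋ = 17.
With m₀=0, d₀=1 and mₖ₊₁ = dₖaₖ − mₖ, dₖ₊₁ = (n − mₖ₊₁²)/dₖ, aₖ₊₁ = ⌊(a₀+mₖ₊₁)/dₖ₊₁⌋:
  k=1: m=17, d=25, a=1
  k=2: m=8, d=10, a=2
  k=3: m=12, d=17, a=1
  k=4: m=5, d=17, a=1
  k=5: m=12, d=10, a=2
  k=6: m=8, d=25, a=1
  k=7: m=17, d=1, a=34
d=1 and a=2a₀=34 at k=7, so the next step gives (m, d) = (17, 25) again — its k=1 value — and the period has length 7.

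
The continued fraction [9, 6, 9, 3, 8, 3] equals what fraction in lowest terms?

40687/4440

Using pₖ = aₖpₖ₋₁ + pₖ₋₂ and qₖ = aₖqₖ₋₁ + qₖ₋₂:
  k=0: a=9, p=9, q=1
  k=1: a=6, p=55, q=6
  k=2: a=9, p=504, q=55
  k=3: a=3, p=1567, q=171
  k=4: a=8, p=13040, q=1423
  k=5: a=3, p=40687, q=4440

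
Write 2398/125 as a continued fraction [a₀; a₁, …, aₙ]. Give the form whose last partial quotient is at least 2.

2398 = 19*125 + 23
125 = 5*23 + 10
23 = 2*10 + 3
10 = 3*3 + 1
3 = 3*1 + 0  (stop)
So 2398/125 = [19; 5, 2, 3, 3].

[19; 5, 2, 3, 3]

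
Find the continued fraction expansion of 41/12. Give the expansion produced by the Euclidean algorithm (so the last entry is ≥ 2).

41 = 3·12 + 5
12 = 2·5 + 2
5 = 2·2 + 1
2 = 2·1 + 0  (stop)
So 41/12 = [3; 2, 2, 2].

[3; 2, 2, 2]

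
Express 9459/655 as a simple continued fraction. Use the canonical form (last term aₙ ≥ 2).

[14; 2, 3, 1, 3, 19]

9459 = 14*655 + 289
655 = 2*289 + 77
289 = 3*77 + 58
77 = 1*58 + 19
58 = 3*19 + 1
19 = 19*1 + 0  (stop)
So 9459/655 = [14; 2, 3, 1, 3, 19].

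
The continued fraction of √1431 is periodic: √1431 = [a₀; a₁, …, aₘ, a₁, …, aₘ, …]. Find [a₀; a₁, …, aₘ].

a₀ = ⌊√1431⌋ = 37.
With m₀=0, d₀=1 and mₖ₊₁ = dₖaₖ − mₖ, dₖ₊₁ = (n − mₖ₊₁²)/dₖ, aₖ₊₁ = ⌊(a₀+mₖ₊₁)/dₖ₊₁⌋:
  k=1: m=37, d=62, a=1
  k=2: m=25, d=13, a=4
  k=3: m=27, d=54, a=1
  k=4: m=27, d=13, a=4
  k=5: m=25, d=62, a=1
  k=6: m=37, d=1, a=74
d=1 and a=2a₀=74 at k=6, so the next step gives (m, d) = (37, 62) again — its k=1 value — and the period has length 6.

[37; 1, 4, 1, 4, 1, 74]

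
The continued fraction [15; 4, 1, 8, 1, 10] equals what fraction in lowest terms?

Fold from the inside: start with 10/1.
  1 + 1/10 = 11/10
  8 + 10/11 = 98/11
  1 + 11/98 = 109/98
  4 + 98/109 = 534/109
  15 + 109/534 = 8119/534

8119/534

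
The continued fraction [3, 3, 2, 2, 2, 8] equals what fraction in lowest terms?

1136/345

Fold from the inside: start with 8/1.
  2 + 1/8 = 17/8
  2 + 8/17 = 42/17
  2 + 17/42 = 101/42
  3 + 42/101 = 345/101
  3 + 101/345 = 1136/345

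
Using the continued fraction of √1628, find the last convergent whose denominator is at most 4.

√1628 = [40; 2, 1, 6, 1, 2, 80, …] (period length 6).
Convergents:
  p_0/q_0 = 40/1
  p_1/q_1 = 81/2
  p_2/q_2 = 121/3
  p_3/q_3 = 807/20
q_2 = 3 ≤ 4 < 20 = q_3, so the answer is 121/3.

121/3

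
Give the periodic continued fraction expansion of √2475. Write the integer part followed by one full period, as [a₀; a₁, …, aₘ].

a₀ = ⌊√2475⌋ = 49.

[49; 1, 2, 1, 98]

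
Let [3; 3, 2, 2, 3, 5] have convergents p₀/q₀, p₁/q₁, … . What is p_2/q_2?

23/7

Using pₖ = aₖpₖ₋₁ + pₖ₋₂, qₖ = aₖqₖ₋₁ + qₖ₋₂ (with p₋₁=1, p₋₂=0, q₋₁=0, q₋₂=1):
  k=0: a=3, p=3, q=1
  k=1: a=3, p=10, q=3
  k=2: a=2, p=23, q=7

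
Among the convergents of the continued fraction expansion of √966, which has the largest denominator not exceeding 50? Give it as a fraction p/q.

777/25

√966 = [31; 12, 2, 2, 2, 12, 62, …] (period length 6).
Convergents:
  p_0/q_0 = 31/1
  p_1/q_1 = 373/12
  p_2/q_2 = 777/25
  p_3/q_3 = 1927/62
q_2 = 25 ≤ 50 < 62 = q_3, so the answer is 777/25.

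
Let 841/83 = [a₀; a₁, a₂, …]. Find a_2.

1

841 = 10·83 + 11   →  a_0 = 10
83 = 7·11 + 6   →  a_1 = 7
11 = 1·6 + 5   →  a_2 = 1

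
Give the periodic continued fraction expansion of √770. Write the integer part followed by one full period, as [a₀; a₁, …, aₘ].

[27; 1, 2, 1, 54]

a₀ = ⌊√770⌋ = 27.
With m₀=0, d₀=1 and mₖ₊₁ = dₖaₖ − mₖ, dₖ₊₁ = (n − mₖ₊₁²)/dₖ, aₖ₊₁ = ⌊(a₀+mₖ₊₁)/dₖ₊₁⌋:
  k=1: m=27, d=41, a=1
  k=2: m=14, d=14, a=2
  k=3: m=14, d=41, a=1
  k=4: m=27, d=1, a=54
d=1 and a=2a₀=54 at k=4, so the next step gives (m, d) = (27, 41) again — its k=1 value — and the period has length 4.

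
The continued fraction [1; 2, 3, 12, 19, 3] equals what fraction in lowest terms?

7164/5009

Using pₖ = aₖpₖ₋₁ + pₖ₋₂ and qₖ = aₖqₖ₋₁ + qₖ₋₂:
  k=0: a=1, p=1, q=1
  k=1: a=2, p=3, q=2
  k=2: a=3, p=10, q=7
  k=3: a=12, p=123, q=86
  k=4: a=19, p=2347, q=1641
  k=5: a=3, p=7164, q=5009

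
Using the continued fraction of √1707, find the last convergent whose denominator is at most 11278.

194639/4711

√1707 = [41; 3, 6, 41, 6, 3, 82, …] (period length 6).
Convergents:
  p_0/q_0 = 41/1
  p_1/q_1 = 124/3
  p_2/q_2 = 785/19
  p_3/q_3 = 32309/782
  p_4/q_4 = 194639/4711
  p_5/q_5 = 616226/14915
q_4 = 4711 ≤ 11278 < 14915 = q_5, so the answer is 194639/4711.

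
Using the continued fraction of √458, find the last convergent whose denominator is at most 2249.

22899/1070

√458 = [21; 2, 2, 42, …] (period length 3).
Convergents:
  p_0/q_0 = 21/1
  p_1/q_1 = 43/2
  p_2/q_2 = 107/5
  p_3/q_3 = 4537/212
  p_4/q_4 = 9181/429
  p_5/q_5 = 22899/1070
  p_6/q_6 = 970939/45369
q_5 = 1070 ≤ 2249 < 45369 = q_6, so the answer is 22899/1070.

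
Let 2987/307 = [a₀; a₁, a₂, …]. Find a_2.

2987 = 9·307 + 224   →  a_0 = 9
307 = 1·224 + 83   →  a_1 = 1
224 = 2·83 + 58   →  a_2 = 2

2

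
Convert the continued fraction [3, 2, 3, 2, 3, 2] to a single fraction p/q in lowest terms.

Fold from the inside: start with 2/1.
  3 + 1/2 = 7/2
  2 + 2/7 = 16/7
  3 + 7/16 = 55/16
  2 + 16/55 = 126/55
  3 + 55/126 = 433/126

433/126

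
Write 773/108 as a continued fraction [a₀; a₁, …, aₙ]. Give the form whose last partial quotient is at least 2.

[7; 6, 2, 1, 5]

773 = 7·108 + 17
108 = 6·17 + 6
17 = 2·6 + 5
6 = 1·5 + 1
5 = 5·1 + 0  (stop)
So 773/108 = [7; 6, 2, 1, 5].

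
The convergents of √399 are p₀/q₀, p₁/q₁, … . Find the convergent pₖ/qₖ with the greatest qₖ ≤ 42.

√399 = [19; 1, 38, …] (period length 2).
Convergents:
  p_0/q_0 = 19/1
  p_1/q_1 = 20/1
  p_2/q_2 = 779/39
  p_3/q_3 = 799/40
  p_4/q_4 = 31141/1559
q_3 = 40 ≤ 42 < 1559 = q_4, so the answer is 799/40.

799/40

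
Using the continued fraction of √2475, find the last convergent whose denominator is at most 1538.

√2475 = [49; 1, 2, 1, 98, …] (period length 4).
Convergents:
  p_0/q_0 = 49/1
  p_1/q_1 = 50/1
  p_2/q_2 = 149/3
  p_3/q_3 = 199/4
  p_4/q_4 = 19651/395
  p_5/q_5 = 19850/399
  p_6/q_6 = 59351/1193
  p_7/q_7 = 79201/1592
q_6 = 1193 ≤ 1538 < 1592 = q_7, so the answer is 59351/1193.

59351/1193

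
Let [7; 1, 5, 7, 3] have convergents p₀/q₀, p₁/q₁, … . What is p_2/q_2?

47/6

Using pₖ = aₖpₖ₋₁ + pₖ₋₂, qₖ = aₖqₖ₋₁ + qₖ₋₂ (with p₋₁=1, p₋₂=0, q₋₁=0, q₋₂=1):
  k=0: a=7, p=7, q=1
  k=1: a=1, p=8, q=1
  k=2: a=5, p=47, q=6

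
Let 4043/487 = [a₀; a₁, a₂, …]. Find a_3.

4043 = 8·487 + 147   →  a_0 = 8
487 = 3·147 + 46   →  a_1 = 3
147 = 3·46 + 9   →  a_2 = 3
46 = 5·9 + 1   →  a_3 = 5

5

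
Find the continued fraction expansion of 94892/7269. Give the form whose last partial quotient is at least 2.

94892 = 13·7269 + 395
7269 = 18·395 + 159
395 = 2·159 + 77
159 = 2·77 + 5
77 = 15·5 + 2
5 = 2·2 + 1
2 = 2·1 + 0  (stop)
So 94892/7269 = [13; 18, 2, 2, 15, 2, 2].

[13; 18, 2, 2, 15, 2, 2]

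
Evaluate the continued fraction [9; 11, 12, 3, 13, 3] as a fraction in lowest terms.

152707/16799

Fold from the inside: start with 3/1.
  13 + 1/3 = 40/3
  3 + 3/40 = 123/40
  12 + 40/123 = 1516/123
  11 + 123/1516 = 16799/1516
  9 + 1516/16799 = 152707/16799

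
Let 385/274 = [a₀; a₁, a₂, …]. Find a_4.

2

385 = 1·274 + 111   →  a_0 = 1
274 = 2·111 + 52   →  a_1 = 2
111 = 2·52 + 7   →  a_2 = 2
52 = 7·7 + 3   →  a_3 = 7
7 = 2·3 + 1   →  a_4 = 2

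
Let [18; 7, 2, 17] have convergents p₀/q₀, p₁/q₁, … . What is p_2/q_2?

272/15

Using pₖ = aₖpₖ₋₁ + pₖ₋₂, qₖ = aₖqₖ₋₁ + qₖ₋₂ (with p₋₁=1, p₋₂=0, q₋₁=0, q₋₂=1):
  k=0: a=18, p=18, q=1
  k=1: a=7, p=127, q=7
  k=2: a=2, p=272, q=15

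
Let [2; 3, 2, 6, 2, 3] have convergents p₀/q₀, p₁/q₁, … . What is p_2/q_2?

Using pₖ = aₖpₖ₋₁ + pₖ₋₂, qₖ = aₖqₖ₋₁ + qₖ₋₂ (with p₋₁=1, p₋₂=0, q₋₁=0, q₋₂=1):
  k=0: a=2, p=2, q=1
  k=1: a=3, p=7, q=3
  k=2: a=2, p=16, q=7

16/7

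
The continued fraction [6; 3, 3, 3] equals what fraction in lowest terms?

208/33

Fold from the inside: start with 3/1.
  3 + 1/3 = 10/3
  3 + 3/10 = 33/10
  6 + 10/33 = 208/33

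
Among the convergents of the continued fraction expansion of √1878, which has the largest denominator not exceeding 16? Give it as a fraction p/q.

√1878 = [43; 2, 1, 42, 1, 2, 86, …] (period length 6).
Convergents:
  p_0/q_0 = 43/1
  p_1/q_1 = 87/2
  p_2/q_2 = 130/3
  p_3/q_3 = 5547/128
q_2 = 3 ≤ 16 < 128 = q_3, so the answer is 130/3.

130/3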